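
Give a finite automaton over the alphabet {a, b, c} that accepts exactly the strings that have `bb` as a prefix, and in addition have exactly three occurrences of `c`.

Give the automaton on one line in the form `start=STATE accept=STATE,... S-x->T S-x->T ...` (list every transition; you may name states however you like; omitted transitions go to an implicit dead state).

Run two small machines in parallel and take their product. One (4 states) tracks whether the input so far still matches the prefix `bb`; the other (5 states) tracks the count of `c`s, saturating at 4. Each combined state is a pair, one component from each; accept when both components accept. Minimizing collapses redundant product states.
With 7 states:
        a   b   c  
>  q0   q1  q2  q1 
   q1   q1  q1  q1 
   q2   q1  q3  q1 
   q3   q3  q3  q4 
   q4   q4  q4  q5 
   q5   q5  q5  q6 
 * q6   q6  q6  q1 
(> = start, * = accepting)

start=q0 accept=q6 q0-a->q1 q0-b->q2 q0-c->q1 q1-a->q1 q1-b->q1 q1-c->q1 q2-a->q1 q2-b->q3 q2-c->q1 q3-a->q3 q3-b->q3 q3-c->q4 q4-a->q4 q4-b->q4 q4-c->q5 q5-a->q5 q5-b->q5 q5-c->q6 q6-a->q6 q6-b->q6 q6-c->q1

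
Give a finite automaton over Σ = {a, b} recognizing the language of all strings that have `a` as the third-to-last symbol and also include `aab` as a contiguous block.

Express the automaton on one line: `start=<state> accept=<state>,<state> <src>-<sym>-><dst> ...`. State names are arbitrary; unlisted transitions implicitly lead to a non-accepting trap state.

Build one automaton per condition and run them in lockstep. One (15 states) tracks the last 3 symbols read; the other (4 states) tracks whether and how much of `aab` has been seen. Each combined state is a pair, one component from each; accept when both components accept. Equivalent product states are then merged.
An 11-state machine:
          a    b  
>  S0     S1   S0 
   S1     S2   S0 
   S2     S2   S3 
 * S3     S4   S5 
 * S4     S6   S7 
 * S5     S8   S9 
   S6    S10   S3 
   S7     S4   S5 
   S8     S6   S7 
   S9     S8   S9 
 * S10   S10   S3 
(> = start, * = accepting)

start=S0 accept=S3,S4,S5,S10 S0-a->S1 S0-b->S0 S1-a->S2 S1-b->S0 S2-a->S2 S2-b->S3 S3-a->S4 S3-b->S5 S4-a->S6 S4-b->S7 S5-a->S8 S5-b->S9 S6-a->S10 S6-b->S3 S7-a->S4 S7-b->S5 S8-a->S6 S8-b->S7 S9-a->S8 S9-b->S9 S10-a->S10 S10-b->S3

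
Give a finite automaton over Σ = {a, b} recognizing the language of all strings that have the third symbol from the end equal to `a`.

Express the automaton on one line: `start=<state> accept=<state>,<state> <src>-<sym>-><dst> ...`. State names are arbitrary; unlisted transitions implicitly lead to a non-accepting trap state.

Because acceptance depends on a position counted from the end, the machine has to buffer the most recent 3 symbols. Make each state the string of the last up-to-3 symbols read; on input `x` shift the window left and append `x`. Accept when the buffered window has length 3 and begins with `a`.
          a    b  
>  q0     q1   q2 
   q1     q3   q4 
   q2     q5   q6 
   q3     q7   q8 
   q4     q9  q10 
   q5    q11  q12 
   q6    q13  q14 
 * q7     q7   q8 
 * q8     q9  q10 
 * q9    q11  q12 
 * q10   q13  q14 
   q11    q7   q8 
   q12    q9  q10 
   q13   q11  q12 
   q14   q13  q14 
(> = start, * = accepting)

start=q0 accept=q7,q8,q9,q10 q0-a->q1 q0-b->q2 q1-a->q3 q1-b->q4 q2-a->q5 q2-b->q6 q3-a->q7 q3-b->q8 q4-a->q9 q4-b->q10 q5-a->q11 q5-b->q12 q6-a->q13 q6-b->q14 q7-a->q7 q7-b->q8 q8-a->q9 q8-b->q10 q9-a->q11 q9-b->q12 q10-a->q13 q10-b->q14 q11-a->q7 q11-b->q8 q12-a->q9 q12-b->q10 q13-a->q11 q13-b->q12 q14-a->q13 q14-b->q14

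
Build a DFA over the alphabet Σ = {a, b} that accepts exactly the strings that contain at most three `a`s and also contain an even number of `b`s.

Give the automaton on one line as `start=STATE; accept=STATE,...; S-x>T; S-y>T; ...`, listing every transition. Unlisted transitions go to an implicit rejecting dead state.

Handle the two conditions separately and then intersect. One (5 states) tracks the count of `a`s, saturating at 4; the other (2 states) tracks the count of `b`s modulo 2. Each combined state is a pair, one component from each; accept when both components accept.
A 10-state machine:
        a   b  
>* S0   S1  S2 
 * S1   S3  S4 
   S2   S4  S0 
 * S3   S5  S6 
   S4   S6  S1 
 * S5   S7  S8 
   S6   S8  S3 
   S7   S7  S9 
   S8   S9  S5 
   S9   S9  S7 
(> = start, * = accepting)

start=S0; accept=S0,S1,S3,S5; S0-a>S1; S0-b>S2; S1-a>S3; S1-b>S4; S2-a>S4; S2-b>S0; S3-a>S5; S3-b>S6; S4-a>S6; S4-b>S1; S5-a>S7; S5-b>S8; S6-a>S8; S6-b>S3; S7-a>S7; S7-b>S9; S8-a>S9; S8-b>S5; S9-a>S9; S9-b>S7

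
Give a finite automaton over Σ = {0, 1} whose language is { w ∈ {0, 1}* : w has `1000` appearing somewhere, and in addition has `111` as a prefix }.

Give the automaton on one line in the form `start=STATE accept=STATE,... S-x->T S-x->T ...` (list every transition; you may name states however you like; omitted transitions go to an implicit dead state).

Handle the two conditions separately and then intersect. The first has 5 states tracking whether and how much of `1000` has been seen; the second has 5 states tracking whether the input so far still matches the prefix `111`. A product state is a pair (one from each), accepting exactly when both do.
          0    1  
>  q0     q1   q2 
   q1     q1   q3 
   q2     q4   q5 
   q3     q4   q3 
   q4     q6   q3 
   q5     q4   q7 
   q6     q8   q3 
   q7     q9   q7 
   q8     q8   q8 
   q9    q10   q7 
   q10   q11   q7 
 * q11   q11  q11 
(> = start, * = accepting)

start=q0 accept=q11 q0-0->q1 q0-1->q2 q1-0->q1 q1-1->q3 q2-0->q4 q2-1->q5 q3-0->q4 q3-1->q3 q4-0->q6 q4-1->q3 q5-0->q4 q5-1->q7 q6-0->q8 q6-1->q3 q7-0->q9 q7-1->q7 q8-0->q8 q8-1->q8 q9-0->q10 q9-1->q7 q10-0->q11 q10-1->q7 q11-0->q11 q11-1->q11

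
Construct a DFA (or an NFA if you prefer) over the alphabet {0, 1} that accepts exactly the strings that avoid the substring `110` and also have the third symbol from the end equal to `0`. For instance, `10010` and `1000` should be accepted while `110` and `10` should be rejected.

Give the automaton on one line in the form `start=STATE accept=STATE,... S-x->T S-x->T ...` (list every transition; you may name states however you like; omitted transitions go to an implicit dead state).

start=S0 accept=S6,S7,S8,S9 S0-0->S1 S0-1->S2 S1-0->S3 S1-1->S4 S2-0->S1 S2-1->S5 S3-0->S6 S3-1->S7 S4-0->S8 S4-1->S9 S5-0->S5 S5-1->S5 S6-0->S6 S6-1->S7 S7-0->S8 S7-1->S9 S8-0->S3 S8-1->S4 S9-0->S5 S9-1->S5

Run two small machines in parallel and take their product. The first has 4 states tracking partial matches of the forbidden pattern `110`; the second has 15 states tracking the last 3 symbols read. A product state is a pair (one from each), accepting exactly when both do. After merging equivalent states the machine shrinks.
        0   1  
>  S0   S1  S2 
   S1   S3  S4 
   S2   S1  S5 
   S3   S6  S7 
   S4   S8  S9 
   S5   S5  S5 
 * S6   S6  S7 
 * S7   S8  S9 
 * S8   S3  S4 
 * S9   S5  S5 
(> = start, * = accepting)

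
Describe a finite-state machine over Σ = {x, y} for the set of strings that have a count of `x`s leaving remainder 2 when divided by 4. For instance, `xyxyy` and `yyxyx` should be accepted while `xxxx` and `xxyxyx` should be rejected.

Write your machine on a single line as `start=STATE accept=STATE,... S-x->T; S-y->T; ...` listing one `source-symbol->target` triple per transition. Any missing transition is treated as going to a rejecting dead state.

Keep the running count of `x`s modulo 4: each `x` advances along the cycle q0 → q1 → q2 → q3 → q0 while other symbols loop. Accept at q2.
With 4 states:
        x   y  
>  q0   q1  q0 
   q1   q2  q1 
 * q2   q3  q2 
   q3   q0  q3 
(> = start, * = accepting)

start=q0; accept=q2; q0-x->q1; q0-y->q0; q1-x->q2; q1-y->q1; q2-x->q3; q2-y->q2; q3-x->q0; q3-y->q3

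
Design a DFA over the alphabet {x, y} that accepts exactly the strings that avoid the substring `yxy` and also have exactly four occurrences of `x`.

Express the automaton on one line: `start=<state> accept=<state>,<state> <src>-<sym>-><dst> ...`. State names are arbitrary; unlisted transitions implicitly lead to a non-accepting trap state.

start=A accept=K,P,Q A-x->B A-y->C B-x->D B-y->E C-x->F C-y->C D-x->G D-y->H E-x->I E-y->E F-x->D F-y->J G-x->K G-y->L H-x->M H-y->H I-x->G I-y->N J-x->N J-y->J K-x->O K-y->P L-x->Q L-y->L M-x->K M-y->R N-x->R N-y->N O-x->O O-y->S P-x->T P-y->P Q-x->O Q-y->U R-x->U R-y->R S-x->T S-y->S T-x->O T-y->V U-x->V U-y->U V-x->V V-y->V

Build one automaton per condition and run them in lockstep. One (4 states) tracks partial matches of the forbidden pattern `yxy`; the other (6 states) tracks the count of `x`s, saturating at 5. Each combined state is a pair, one component from each; accept when both components accept.
With 22 states:
       x  y 
>  A   B  C 
   B   D  E 
   C   F  C 
   D   G  H 
   E   I  E 
   F   D  J 
   G   K  L 
   H   M  H 
   I   G  N 
   J   N  J 
 * K   O  P 
   L   Q  L 
   M   K  R 
   N   R  N 
   O   O  S 
 * P   T  P 
 * Q   O  U 
   R   U  R 
   S   T  S 
   T   O  V 
   U   V  U 
   V   V  V 
(> = start, * = accepting)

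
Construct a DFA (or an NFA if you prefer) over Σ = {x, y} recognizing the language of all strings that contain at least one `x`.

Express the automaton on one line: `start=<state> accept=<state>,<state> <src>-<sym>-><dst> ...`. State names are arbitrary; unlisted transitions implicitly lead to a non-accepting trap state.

Count `x`s, saturating at 2: state s0 means no `x` yet, s1 means one `x` seen, s2 means more than one. Each `x` increments (capped at s2); other symbols loop. Accept from {s1, s2}.
With 3 states:
        x   y  
>  s0   s1  s0 
 * s1   s2  s1 
 * s2   s2  s2 
(> = start, * = accepting)

start=s0 accept=s1,s2 s0-x->s1 s0-y->s0 s1-x->s2 s1-y->s1 s2-x->s2 s2-y->s2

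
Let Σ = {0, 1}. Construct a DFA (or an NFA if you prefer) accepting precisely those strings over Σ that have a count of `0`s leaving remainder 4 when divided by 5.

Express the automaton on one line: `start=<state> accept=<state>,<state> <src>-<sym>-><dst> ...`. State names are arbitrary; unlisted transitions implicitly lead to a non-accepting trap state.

start=q0 accept=q4 q0-0->q1 q0-1->q0 q1-0->q2 q1-1->q1 q2-0->q3 q2-1->q2 q3-0->q4 q3-1->q3 q4-0->q0 q4-1->q4

The only thing that matters is how many `0`s have appeared, reduced mod 5. Use one state per residue: q0 for 0, …, q4 for 4. Reading `0` moves to the next residue; anything else stays put. q4 is accepting.
With 5 states:
        0   1  
>  q0   q1  q0 
   q1   q2  q1 
   q2   q3  q2 
   q3   q4  q3 
 * q4   q0  q4 
(> = start, * = accepting)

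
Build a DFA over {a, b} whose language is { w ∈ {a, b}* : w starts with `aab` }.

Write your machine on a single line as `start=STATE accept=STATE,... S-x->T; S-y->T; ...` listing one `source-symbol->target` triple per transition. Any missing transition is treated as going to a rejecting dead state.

Walk along `aab` while the input agrees: from S0 take `a` to S1, and so on. Any deviation drops to the rejecting sink S4. Once S3 is reached the prefix is confirmed and every continuation is accepted.
With 5 states:
        a   b  
>  S0   S1  S4 
   S1   S2  S4 
   S2   S4  S3 
 * S3   S3  S3 
   S4   S4  S4 
(> = start, * = accepting)

start=S0; accept=S3; S0-a->S1; S0-b->S4; S1-a->S2; S1-b->S4; S2-a->S4; S2-b->S3; S3-a->S3; S3-b->S3; S4-a->S4; S4-b->S4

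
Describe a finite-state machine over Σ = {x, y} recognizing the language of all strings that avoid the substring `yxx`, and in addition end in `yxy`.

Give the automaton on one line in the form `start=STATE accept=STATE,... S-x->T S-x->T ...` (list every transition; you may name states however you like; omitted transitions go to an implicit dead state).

Run two small machines in parallel and take their product. One (4 states) tracks partial matches of the forbidden pattern `yxx`; the other (4 states) tracks how much of the suffix `yxy` has currently been matched. Each combined state is a pair, one component from each; accept when both components accept.
With 8 states:
        x   y  
>  q0   q0  q1 
   q1   q2  q1 
   q2   q3  q4 
   q3   q3  q5 
 * q4   q2  q1 
   q5   q6  q5 
   q6   q3  q7 
   q7   q6  q5 
(> = start, * = accepting)

start=q0 accept=q4 q0-x->q0 q0-y->q1 q1-x->q2 q1-y->q1 q2-x->q3 q2-y->q4 q3-x->q3 q3-y->q5 q4-x->q2 q4-y->q1 q5-x->q6 q5-y->q5 q6-x->q3 q6-y->q7 q7-x->q6 q7-y->q5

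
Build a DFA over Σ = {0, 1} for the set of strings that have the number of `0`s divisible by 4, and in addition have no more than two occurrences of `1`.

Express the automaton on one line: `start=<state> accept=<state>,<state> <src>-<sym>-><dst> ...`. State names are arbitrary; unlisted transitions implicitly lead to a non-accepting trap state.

start=s0 accept=s0,s2,s5 s0-0->s1 s0-1->s2 s1-0->s3 s1-1->s4 s2-0->s4 s2-1->s5 s3-0->s6 s3-1->s7 s4-0->s7 s4-1->s8 s5-0->s8 s5-1->s9 s6-0->s0 s6-1->s10 s7-0->s10 s7-1->s11 s8-0->s11 s8-1->s9 s9-0->s9 s9-1->s9 s10-0->s2 s10-1->s12 s11-0->s12 s11-1->s9 s12-0->s5 s12-1->s9

Build one automaton per condition and run them in lockstep. One (4 states) tracks the count of `0`s modulo 4; the other (4 states) tracks the count of `1`s, saturating at 3. Each combined state is a pair, one component from each; accept when both components accept. After merging equivalent states the machine shrinks.
          0    1  
>* s0     s1   s2 
   s1     s3   s4 
 * s2     s4   s5 
   s3     s6   s7 
   s4     s7   s8 
 * s5     s8   s9 
   s6     s0  s10 
   s7    s10  s11 
   s8    s11   s9 
   s9     s9   s9 
   s10    s2  s12 
   s11   s12   s9 
   s12    s5   s9 
(> = start, * = accepting)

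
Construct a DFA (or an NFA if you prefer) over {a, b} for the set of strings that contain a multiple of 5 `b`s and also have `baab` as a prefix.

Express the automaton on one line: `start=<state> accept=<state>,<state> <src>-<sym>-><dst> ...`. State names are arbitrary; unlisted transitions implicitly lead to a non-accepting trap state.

start=s0 accept=s8 s0-a->s1 s0-b->s2 s1-a->s1 s1-b->s1 s2-a->s3 s2-b->s1 s3-a->s4 s3-b->s1 s4-a->s1 s4-b->s5 s5-a->s5 s5-b->s6 s6-a->s6 s6-b->s7 s7-a->s7 s7-b->s8 s8-a->s8 s8-b->s9 s9-a->s9 s9-b->s5

Run two small machines in parallel and take their product. The first has 5 states tracking the count of `b`s modulo 5; the second has 6 states tracking whether the input so far still matches the prefix `baab`. A product state is a pair (one from each), accepting exactly when both do. Equivalent product states are then merged.
With 10 states:
        a   b  
>  s0   s1  s2 
   s1   s1  s1 
   s2   s3  s1 
   s3   s4  s1 
   s4   s1  s5 
   s5   s5  s6 
   s6   s6  s7 
   s7   s7  s8 
 * s8   s8  s9 
   s9   s9  s5 
(> = start, * = accepting)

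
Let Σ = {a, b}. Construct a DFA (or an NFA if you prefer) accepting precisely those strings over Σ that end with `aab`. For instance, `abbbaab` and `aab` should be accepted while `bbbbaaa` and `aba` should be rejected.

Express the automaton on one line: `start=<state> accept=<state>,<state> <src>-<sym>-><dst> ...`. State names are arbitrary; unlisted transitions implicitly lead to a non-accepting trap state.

start=s0 accept=s3 s0-a->s1 s0-b->s0 s1-a->s2 s1-b->s0 s2-a->s2 s2-b->s3 s3-a->s1 s3-b->s0

Remember how much of `aab` the current input suffix matches. State s0 means no match yet; s1 means the last symbol is `a`; s2 means the last 2 symbols are `aa`; s3 means the last 3 symbols are `aab`. Only s3 accepts. On a mismatch, fall back to the longest proper suffix that is still a prefix of `aab`.
        a   b  
>  s0   s1  s0 
   s1   s2  s0 
   s2   s2  s3 
 * s3   s1  s0 
(> = start, * = accepting)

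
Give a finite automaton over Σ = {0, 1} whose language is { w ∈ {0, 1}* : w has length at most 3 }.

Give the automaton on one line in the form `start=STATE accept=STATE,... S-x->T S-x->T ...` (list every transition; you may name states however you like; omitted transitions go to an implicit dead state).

Count input length up to 4: every symbol moves from S0 toward S4, which means 'more than 3' and absorbs. Accept from {S0, S1, S2, S3}.
5 states suffice.
        0   1  
>* S0   S1  S1 
 * S1   S2  S2 
 * S2   S3  S3 
 * S3   S4  S4 
   S4   S4  S4 
(> = start, * = accepting)

start=S0 accept=S0,S1,S2,S3 S0-0->S1 S0-1->S1 S1-0->S2 S1-1->S2 S2-0->S3 S2-1->S3 S3-0->S4 S3-1->S4 S4-0->S4 S4-1->S4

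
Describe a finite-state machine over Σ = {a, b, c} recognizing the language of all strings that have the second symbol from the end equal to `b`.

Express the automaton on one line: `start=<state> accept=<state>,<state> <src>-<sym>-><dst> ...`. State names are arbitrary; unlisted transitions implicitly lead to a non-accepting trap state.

A DFA must remember the last 2 symbols (since which symbol is second-to-last isn't known until the input ends). Use one state per possible window of the last ≤2 symbols; accept from those whose window starts with `b`.
With 13 states:
          a    b    c  
>  S0     S1   S2   S3 
   S1     S4   S5   S6 
   S2     S7   S8   S9 
   S3    S10  S11  S12 
   S4     S4   S5   S6 
   S5     S7   S8   S9 
   S6    S10  S11  S12 
 * S7     S4   S5   S6 
 * S8     S7   S8   S9 
 * S9    S10  S11  S12 
   S10    S4   S5   S6 
   S11    S7   S8   S9 
   S12   S10  S11  S12 
(> = start, * = accepting)

start=S0 accept=S7,S8,S9 S0-a->S1 S0-b->S2 S0-c->S3 S1-a->S4 S1-b->S5 S1-c->S6 S2-a->S7 S2-b->S8 S2-c->S9 S3-a->S10 S3-b->S11 S3-c->S12 S4-a->S4 S4-b->S5 S4-c->S6 S5-a->S7 S5-b->S8 S5-c->S9 S6-a->S10 S6-b->S11 S6-c->S12 S7-a->S4 S7-b->S5 S7-c->S6 S8-a->S7 S8-b->S8 S8-c->S9 S9-a->S10 S9-b->S11 S9-c->S12 S10-a->S4 S10-b->S5 S10-c->S6 S11-a->S7 S11-b->S8 S11-c->S9 S12-a->S10 S12-b->S11 S12-c->S12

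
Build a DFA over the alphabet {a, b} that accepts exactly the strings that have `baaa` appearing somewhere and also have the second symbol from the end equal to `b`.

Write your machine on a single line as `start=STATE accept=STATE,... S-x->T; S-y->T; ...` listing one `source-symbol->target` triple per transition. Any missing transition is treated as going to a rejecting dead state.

Build one automaton per condition and run them in lockstep. One (5 states) tracks whether and how much of `baaa` has been seen; the other (7 states) tracks the last 2 symbols read. Each combined state is a pair, one component from each; accept when both components accept. Equivalent product states are then merged.
        a   b  
>  q0   q0  q1 
   q1   q2  q1 
   q2   q3  q1 
   q3   q4  q1 
   q4   q4  q5 
   q5   q6  q7 
 * q6   q4  q5 
 * q7   q6  q7 
(> = start, * = accepting)

start=q0; accept=q6,q7; q0-a->q0; q0-b->q1; q1-a->q2; q1-b->q1; q2-a->q3; q2-b->q1; q3-a->q4; q3-b->q1; q4-a->q4; q4-b->q5; q5-a->q6; q5-b->q7; q6-a->q4; q6-b->q5; q7-a->q6; q7-b->q7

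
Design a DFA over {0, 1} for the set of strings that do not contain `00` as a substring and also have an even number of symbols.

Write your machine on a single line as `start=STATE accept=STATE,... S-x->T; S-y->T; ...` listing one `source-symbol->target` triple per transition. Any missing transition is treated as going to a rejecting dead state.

start=q0; accept=q0,q4; q0-0->q1; q0-1->q2; q1-0->q3; q1-1->q0; q2-0->q4; q2-1->q0; q3-0->q3; q3-1->q3; q4-0->q3; q4-1->q2

Build one automaton per condition and run them in lockstep. The first has 3 states tracking partial matches of the forbidden pattern `00`; the second has 2 states tracking the input length modulo 2. A product state is a pair (one from each), accepting exactly when both do. Minimizing collapses redundant product states.
        0   1  
>* q0   q1  q2 
   q1   q3  q0 
   q2   q4  q0 
   q3   q3  q3 
 * q4   q3  q2 
(> = start, * = accepting)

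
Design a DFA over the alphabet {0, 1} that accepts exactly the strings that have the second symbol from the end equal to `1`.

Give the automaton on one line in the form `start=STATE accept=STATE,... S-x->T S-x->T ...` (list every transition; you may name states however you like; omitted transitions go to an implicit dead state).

start=A accept=F,G A-0->B A-1->C B-0->D B-1->E C-0->F C-1->G D-0->D D-1->E E-0->F E-1->G F-0->D F-1->E G-0->F G-1->G

Because acceptance depends on a position counted from the end, the machine has to buffer the most recent 2 symbols. Make each state the string of the last up-to-2 symbols read; on input `x` shift the window left and append `x`. Accept when the buffered window has length 2 and begins with `1`.
7 states suffice.
       0  1 
>  A   B  C 
   B   D  E 
   C   F  G 
   D   D  E 
   E   F  G 
 * F   D  E 
 * G   F  G 
(> = start, * = accepting)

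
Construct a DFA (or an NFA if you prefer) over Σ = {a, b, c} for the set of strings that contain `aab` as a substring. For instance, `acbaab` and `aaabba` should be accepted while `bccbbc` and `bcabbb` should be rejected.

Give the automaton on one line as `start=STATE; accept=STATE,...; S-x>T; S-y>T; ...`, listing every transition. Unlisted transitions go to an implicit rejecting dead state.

Track how much of `aab` has been matched so far: state q0 is no progress, q3 is the absorbing accept state reached once `aab` has occurred. Intermediate states record partial matches; on a mismatch, fall back to the longest reusable overlap.
With 4 states:
        a   b   c  
>  q0   q1  q0  q0 
   q1   q2  q0  q0 
   q2   q2  q3  q0 
 * q3   q3  q3  q3 
(> = start, * = accepting)

start=q0; accept=q3; q0-a>q1; q0-b>q0; q0-c>q0; q1-a>q2; q1-b>q0; q1-c>q0; q2-a>q2; q2-b>q3; q2-c>q0; q3-a>q3; q3-b>q3; q3-c>q3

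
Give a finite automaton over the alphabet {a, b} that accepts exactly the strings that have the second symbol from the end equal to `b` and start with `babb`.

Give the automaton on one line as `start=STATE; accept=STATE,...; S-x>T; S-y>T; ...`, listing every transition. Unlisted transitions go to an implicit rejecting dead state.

start=s0; accept=s9,s10; s0-a>s1; s0-b>s2; s1-a>s3; s1-b>s4; s2-a>s5; s2-b>s6; s3-a>s3; s3-b>s4; s4-a>s7; s4-b>s6; s5-a>s3; s5-b>s8; s6-a>s7; s6-b>s6; s7-a>s3; s7-b>s4; s8-a>s7; s8-b>s9; s9-a>s10; s9-b>s9; s10-a>s11; s10-b>s12; s11-a>s11; s11-b>s12; s12-a>s10; s12-b>s9

Run two small machines in parallel and take their product. The first has 7 states tracking the last 2 symbols read; the second has 6 states tracking whether the input so far still matches the prefix `babb`. A product state is a pair (one from each), accepting exactly when both do.
13 states suffice.
          a    b  
>  s0     s1   s2 
   s1     s3   s4 
   s2     s5   s6 
   s3     s3   s4 
   s4     s7   s6 
   s5     s3   s8 
   s6     s7   s6 
   s7     s3   s4 
   s8     s7   s9 
 * s9    s10   s9 
 * s10   s11  s12 
   s11   s11  s12 
   s12   s10   s9 
(> = start, * = accepting)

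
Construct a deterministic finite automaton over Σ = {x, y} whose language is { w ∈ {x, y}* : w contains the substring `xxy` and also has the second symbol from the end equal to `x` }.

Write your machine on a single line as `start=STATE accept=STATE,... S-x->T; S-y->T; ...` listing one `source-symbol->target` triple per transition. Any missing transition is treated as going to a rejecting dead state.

Build one automaton per condition and run them in lockstep. The first has 4 states tracking whether and how much of `xxy` has been seen; the second has 7 states tracking the last 2 symbols read. A product state is a pair (one from each), accepting exactly when both do.
With 11 states:
       x  y 
>  A   B  C 
   B   D  E 
   C   F  G 
   D   D  H 
   E   F  G 
   F   D  E 
   G   F  G 
 * H   I  J 
   I   K  H 
   J   I  J 
 * K   K  H 
(> = start, * = accepting)

start=A; accept=H,K; A-x->B; A-y->C; B-x->D; B-y->E; C-x->F; C-y->G; D-x->D; D-y->H; E-x->F; E-y->G; F-x->D; F-y->E; G-x->F; G-y->G; H-x->I; H-y->J; I-x->K; I-y->H; J-x->I; J-y->J; K-x->K; K-y->H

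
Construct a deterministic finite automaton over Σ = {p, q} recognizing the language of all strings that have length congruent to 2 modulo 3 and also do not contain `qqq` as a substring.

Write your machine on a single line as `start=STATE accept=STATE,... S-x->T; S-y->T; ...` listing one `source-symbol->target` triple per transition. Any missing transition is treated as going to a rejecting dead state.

start=s0; accept=s3,s4,s5; s0-p->s1; s0-q->s2; s1-p->s3; s1-q->s4; s2-p->s3; s2-q->s5; s3-p->s0; s3-q->s6; s4-p->s0; s4-q->s7; s5-p->s0; s5-q->s8; s6-p->s1; s6-q->s9; s7-p->s1; s7-q->s8; s8-p->s8; s8-q->s8; s9-p->s3; s9-q->s8

Handle the two conditions separately and then intersect. The first has 3 states tracking the input length modulo 3; the second has 4 states tracking partial matches of the forbidden pattern `qqq`. A product state is a pair (one from each), accepting exactly when both do. Minimizing collapses redundant product states.
10 states suffice.
        p   q  
>  s0   s1  s2 
   s1   s3  s4 
   s2   s3  s5 
 * s3   s0  s6 
 * s4   s0  s7 
 * s5   s0  s8 
   s6   s1  s9 
   s7   s1  s8 
   s8   s8  s8 
   s9   s3  s8 
(> = start, * = accepting)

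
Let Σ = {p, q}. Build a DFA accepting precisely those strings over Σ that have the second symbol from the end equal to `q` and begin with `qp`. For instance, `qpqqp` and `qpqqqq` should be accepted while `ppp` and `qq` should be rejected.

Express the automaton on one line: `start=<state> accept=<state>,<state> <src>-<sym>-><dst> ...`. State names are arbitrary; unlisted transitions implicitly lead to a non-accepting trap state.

start=A accept=D,G A-p->B A-q->C B-p->B B-q->B C-p->D C-q->B D-p->E D-q->F E-p->E E-q->F F-p->D F-q->G G-p->D G-q->G

Run two small machines in parallel and take their product. One (7 states) tracks the last 2 symbols read; the other (4 states) tracks whether the input so far still matches the prefix `qp`. Each combined state is a pair, one component from each; accept when both components accept. Minimizing collapses redundant product states.
7 states suffice.
       p  q 
>  A   B  C 
   B   B  B 
   C   D  B 
 * D   E  F 
   E   E  F 
   F   D  G 
 * G   D  G 
(> = start, * = accepting)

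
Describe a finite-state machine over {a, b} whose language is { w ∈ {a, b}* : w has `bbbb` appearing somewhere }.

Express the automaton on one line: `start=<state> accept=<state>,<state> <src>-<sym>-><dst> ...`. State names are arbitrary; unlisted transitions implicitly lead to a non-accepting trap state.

start=s0 accept=s4 s0-a->s0 s0-b->s1 s1-a->s0 s1-b->s2 s2-a->s0 s2-b->s3 s3-a->s0 s3-b->s4 s4-a->s4 s4-b->s4

Track how much of `bbbb` has been matched so far: state s0 is no progress, s4 is the absorbing accept state reached once `bbbb` has occurred. Intermediate states record partial matches; on a mismatch, fall back to the longest reusable overlap.
With 5 states:
        a   b  
>  s0   s0  s1 
   s1   s0  s2 
   s2   s0  s3 
   s3   s0  s4 
 * s4   s4  s4 
(> = start, * = accepting)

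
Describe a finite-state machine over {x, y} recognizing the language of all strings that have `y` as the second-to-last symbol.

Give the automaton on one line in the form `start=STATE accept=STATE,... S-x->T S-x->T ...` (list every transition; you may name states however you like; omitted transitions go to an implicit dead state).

start=S0 accept=S5,S6 S0-x->S1 S0-y->S2 S1-x->S3 S1-y->S4 S2-x->S5 S2-y->S6 S3-x->S3 S3-y->S4 S4-x->S5 S4-y->S6 S5-x->S3 S5-y->S4 S6-x->S5 S6-y->S6

Because acceptance depends on a position counted from the end, the machine has to buffer the most recent 2 symbols. Make each state the string of the last up-to-2 symbols read; on input `x` shift the window left and append `x`. Accept when the buffered window has length 2 and begins with `y`.
7 states suffice.
        x   y  
>  S0   S1  S2 
   S1   S3  S4 
   S2   S5  S6 
   S3   S3  S4 
   S4   S5  S6 
 * S5   S3  S4 
 * S6   S5  S6 
(> = start, * = accepting)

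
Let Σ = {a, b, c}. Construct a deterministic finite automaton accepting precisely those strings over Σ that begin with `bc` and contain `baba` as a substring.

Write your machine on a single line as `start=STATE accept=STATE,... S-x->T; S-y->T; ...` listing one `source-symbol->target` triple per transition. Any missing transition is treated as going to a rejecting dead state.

Run two small machines in parallel and take their product. One (4 states) tracks whether the input so far still matches the prefix `bc`; the other (5 states) tracks whether and how much of `baba` has been seen. Each combined state is a pair, one component from each; accept when both components accept.
          a    b    c  
>  S0     S1   S2   S1 
   S1     S1   S3   S1 
   S2     S4   S3   S5 
   S3     S4   S3   S1 
   S4     S1   S6   S1 
   S5     S5   S7   S5 
   S6     S8   S3   S1 
   S7     S9   S7   S5 
   S8     S8   S8   S8 
   S9     S5  S10   S5 
   S10   S11   S7   S5 
 * S11   S11  S11  S11 
(> = start, * = accepting)

start=S0; accept=S11; S0-a->S1; S0-b->S2; S0-c->S1; S1-a->S1; S1-b->S3; S1-c->S1; S2-a->S4; S2-b->S3; S2-c->S5; S3-a->S4; S3-b->S3; S3-c->S1; S4-a->S1; S4-b->S6; S4-c->S1; S5-a->S5; S5-b->S7; S5-c->S5; S6-a->S8; S6-b->S3; S6-c->S1; S7-a->S9; S7-b->S7; S7-c->S5; S8-a->S8; S8-b->S8; S8-c->S8; S9-a->S5; S9-b->S10; S9-c->S5; S10-a->S11; S10-b->S7; S10-c->S5; S11-a->S11; S11-b->S11; S11-c->S11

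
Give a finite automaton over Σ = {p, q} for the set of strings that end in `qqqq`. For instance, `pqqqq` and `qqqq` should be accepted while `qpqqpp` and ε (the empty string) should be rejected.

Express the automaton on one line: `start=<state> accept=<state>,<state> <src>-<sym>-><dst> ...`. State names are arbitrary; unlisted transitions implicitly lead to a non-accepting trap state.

Let each state record the length of the longest suffix of the input read so far that is also a prefix of `qqqq`. S1 means the last symbol is `q`; S2 means the last 2 symbols are `qq`; S3 means the last 3 symbols are `qqq`; S4 means the last 4 symbols are `qqqq`. Accept only at S4, where the string currently ends in `qqqq`.
A 5-state machine:
        p   q  
>  S0   S0  S1 
   S1   S0  S2 
   S2   S0  S3 
   S3   S0  S4 
 * S4   S0  S4 
(> = start, * = accepting)

start=S0 accept=S4 S0-p->S0 S0-q->S1 S1-p->S0 S1-q->S2 S2-p->S0 S2-q->S3 S3-p->S0 S3-q->S4 S4-p->S0 S4-q->S4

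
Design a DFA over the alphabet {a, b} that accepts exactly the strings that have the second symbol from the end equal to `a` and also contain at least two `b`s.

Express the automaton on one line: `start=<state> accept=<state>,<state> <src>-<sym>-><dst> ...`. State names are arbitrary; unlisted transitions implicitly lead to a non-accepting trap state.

Run two small machines in parallel and take their product. One (7 states) tracks the last 2 symbols read; the other (4 states) tracks the count of `b`s, saturating at 3. Each combined state is a pair, one component from each; accept when both components accept.
          a    b  
>  q0     q1   q2 
   q1     q3   q4 
   q2     q5   q6 
   q3     q3   q4 
   q4     q5   q6 
   q5     q7   q8 
   q6     q9  q10 
   q7     q7   q8 
 * q8     q9  q10 
   q9    q11  q12 
   q10   q13  q10 
 * q11   q11  q12 
 * q12   q13  q10 
   q13   q14  q12 
 * q14   q14  q12 
(> = start, * = accepting)

start=q0 accept=q8,q11,q12,q14 q0-a->q1 q0-b->q2 q1-a->q3 q1-b->q4 q2-a->q5 q2-b->q6 q3-a->q3 q3-b->q4 q4-a->q5 q4-b->q6 q5-a->q7 q5-b->q8 q6-a->q9 q6-b->q10 q7-a->q7 q7-b->q8 q8-a->q9 q8-b->q10 q9-a->q11 q9-b->q12 q10-a->q13 q10-b->q10 q11-a->q11 q11-b->q12 q12-a->q13 q12-b->q10 q13-a->q14 q13-b->q12 q14-a->q14 q14-b->q12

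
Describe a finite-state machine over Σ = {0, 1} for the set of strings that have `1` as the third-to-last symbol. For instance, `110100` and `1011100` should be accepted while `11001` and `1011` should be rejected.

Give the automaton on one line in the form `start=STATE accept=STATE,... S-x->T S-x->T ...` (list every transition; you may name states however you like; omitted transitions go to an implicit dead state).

start=q0 accept=q11,q12,q13,q14 q0-0->q1 q0-1->q2 q1-0->q3 q1-1->q4 q2-0->q5 q2-1->q6 q3-0->q7 q3-1->q8 q4-0->q9 q4-1->q10 q5-0->q11 q5-1->q12 q6-0->q13 q6-1->q14 q7-0->q7 q7-1->q8 q8-0->q9 q8-1->q10 q9-0->q11 q9-1->q12 q10-0->q13 q10-1->q14 q11-0->q7 q11-1->q8 q12-0->q9 q12-1->q10 q13-0->q11 q13-1->q12 q14-0->q13 q14-1->q14

Because acceptance depends on a position counted from the end, the machine has to buffer the most recent 3 symbols. Make each state the string of the last up-to-3 symbols read; on input `x` shift the window left and append `x`. Accept when the buffered window has length 3 and begins with `1`.
15 states suffice.
          0    1  
>  q0     q1   q2 
   q1     q3   q4 
   q2     q5   q6 
   q3     q7   q8 
   q4     q9  q10 
   q5    q11  q12 
   q6    q13  q14 
   q7     q7   q8 
   q8     q9  q10 
   q9    q11  q12 
   q10   q13  q14 
 * q11    q7   q8 
 * q12    q9  q10 
 * q13   q11  q12 
 * q14   q13  q14 
(> = start, * = accepting)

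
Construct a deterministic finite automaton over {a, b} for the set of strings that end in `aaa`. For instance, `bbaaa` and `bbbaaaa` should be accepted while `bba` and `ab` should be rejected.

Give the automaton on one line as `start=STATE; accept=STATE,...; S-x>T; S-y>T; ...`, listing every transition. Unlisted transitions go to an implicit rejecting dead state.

Let each state record the length of the longest suffix of the input read so far that is also a prefix of `aaa`. s1 means the last symbol is `a`; s2 means the last 2 symbols are `aa`; s3 means the last 3 symbols are `aaa`. Accept only at s3, where the string currently ends in `aaa`.
A 4-state machine:
        a   b  
>  s0   s1  s0 
   s1   s2  s0 
   s2   s3  s0 
 * s3   s3  s0 
(> = start, * = accepting)

start=s0; accept=s3; s0-a>s1; s0-b>s0; s1-a>s2; s1-b>s0; s2-a>s3; s2-b>s0; s3-a>s3; s3-b>s0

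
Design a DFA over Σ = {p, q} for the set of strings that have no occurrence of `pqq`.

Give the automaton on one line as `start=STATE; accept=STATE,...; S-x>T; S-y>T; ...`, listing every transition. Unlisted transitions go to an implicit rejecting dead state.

start=S0; accept=S0,S1,S2; S0-p>S1; S0-q>S0; S1-p>S1; S1-q>S2; S2-p>S1; S2-q>S3; S3-p>S3; S3-q>S3

This is the complement of 'contains `pqq`'. Use the same substring-matching states — S0 through S3 holding how much of `pqq` has just been matched — but flip the accepting set: everything except the trap S3 accepts.
A 4-state machine:
        p   q  
>* S0   S1  S0 
 * S1   S1  S2 
 * S2   S1  S3 
   S3   S3  S3 
(> = start, * = accepting)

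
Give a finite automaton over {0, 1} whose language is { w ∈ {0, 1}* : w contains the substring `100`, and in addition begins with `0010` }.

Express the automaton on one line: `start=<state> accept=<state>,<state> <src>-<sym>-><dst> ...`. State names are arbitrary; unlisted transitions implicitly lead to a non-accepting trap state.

start=s0 accept=s9 s0-0->s1 s0-1->s2 s1-0->s3 s1-1->s2 s2-0->s4 s2-1->s2 s3-0->s5 s3-1->s6 s4-0->s7 s4-1->s2 s5-0->s5 s5-1->s2 s6-0->s8 s6-1->s2 s7-0->s7 s7-1->s7 s8-0->s9 s8-1->s10 s9-0->s9 s9-1->s9 s10-0->s8 s10-1->s10

Run two small machines in parallel and take their product. The first has 4 states tracking whether and how much of `100` has been seen; the second has 6 states tracking whether the input so far still matches the prefix `0010`. A product state is a pair (one from each), accepting exactly when both do.
11 states suffice.
          0    1  
>  s0     s1   s2 
   s1     s3   s2 
   s2     s4   s2 
   s3     s5   s6 
   s4     s7   s2 
   s5     s5   s2 
   s6     s8   s2 
   s7     s7   s7 
   s8     s9  s10 
 * s9     s9   s9 
   s10    s8  s10 
(> = start, * = accepting)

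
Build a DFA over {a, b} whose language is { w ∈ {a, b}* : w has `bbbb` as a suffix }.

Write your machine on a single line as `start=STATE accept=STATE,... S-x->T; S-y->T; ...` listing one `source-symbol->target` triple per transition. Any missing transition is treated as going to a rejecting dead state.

start=S0; accept=S4; S0-a->S0; S0-b->S1; S1-a->S0; S1-b->S2; S2-a->S0; S2-b->S3; S3-a->S0; S3-b->S4; S4-a->S0; S4-b->S4

Remember how much of `bbbb` the current input suffix matches. State S0 means no match yet; S1 means the last symbol is `b`; S2 means the last 2 symbols are `bb`; S3 means the last 3 symbols are `bbb`; S4 means the last 4 symbols are `bbbb`. Only S4 accepts. On a mismatch, fall back to the longest proper suffix that is still a prefix of `bbbb`.
With 5 states:
        a   b  
>  S0   S0  S1 
   S1   S0  S2 
   S2   S0  S3 
   S3   S0  S4 
 * S4   S0  S4 
(> = start, * = accepting)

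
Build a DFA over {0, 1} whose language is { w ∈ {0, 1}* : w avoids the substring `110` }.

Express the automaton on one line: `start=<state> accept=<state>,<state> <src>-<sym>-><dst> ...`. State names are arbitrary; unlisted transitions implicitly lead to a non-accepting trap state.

start=s0 accept=s0,s1,s2 s0-0->s0 s0-1->s1 s1-0->s0 s1-1->s2 s2-0->s3 s2-1->s2 s3-0->s3 s3-1->s3

Track partial matches of the forbidden pattern `110`. State s3 is a dead state reached once `110` has occurred; every other state accepts. s0 means no part of `110` is currently matched.
4 states suffice.
        0   1  
>* s0   s0  s1 
 * s1   s0  s2 
 * s2   s3  s2 
   s3   s3  s3 
(> = start, * = accepting)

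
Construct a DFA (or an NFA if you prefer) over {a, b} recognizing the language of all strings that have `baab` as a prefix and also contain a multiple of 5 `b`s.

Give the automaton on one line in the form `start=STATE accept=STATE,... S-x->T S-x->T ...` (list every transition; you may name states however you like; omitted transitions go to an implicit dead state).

start=s0 accept=s8 s0-a->s1 s0-b->s2 s1-a->s1 s1-b->s1 s2-a->s3 s2-b->s1 s3-a->s4 s3-b->s1 s4-a->s1 s4-b->s5 s5-a->s5 s5-b->s6 s6-a->s6 s6-b->s7 s7-a->s7 s7-b->s8 s8-a->s8 s8-b->s9 s9-a->s9 s9-b->s5

Build one automaton per condition and run them in lockstep. One (6 states) tracks whether the input so far still matches the prefix `baab`; the other (5 states) tracks the count of `b`s modulo 5. Each combined state is a pair, one component from each; accept when both components accept. Equivalent product states are then merged.
10 states suffice.
        a   b  
>  s0   s1  s2 
   s1   s1  s1 
   s2   s3  s1 
   s3   s4  s1 
   s4   s1  s5 
   s5   s5  s6 
   s6   s6  s7 
   s7   s7  s8 
 * s8   s8  s9 
   s9   s9  s5 
(> = start, * = accepting)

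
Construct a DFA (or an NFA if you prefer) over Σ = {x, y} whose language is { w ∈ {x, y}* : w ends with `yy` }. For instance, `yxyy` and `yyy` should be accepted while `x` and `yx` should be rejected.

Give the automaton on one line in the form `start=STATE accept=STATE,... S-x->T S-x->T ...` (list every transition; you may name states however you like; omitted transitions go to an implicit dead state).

start=s0 accept=s2 s0-x->s0 s0-y->s1 s1-x->s0 s1-y->s2 s2-x->s0 s2-y->s2

Remember how much of `yy` the current input suffix matches. State s0 means no match yet; s1 means the last symbol is `y`; s2 means the last 2 symbols are `yy`. Only s2 accepts. On a mismatch, fall back to the longest proper suffix that is still a prefix of `yy`.
        x   y  
>  s0   s0  s1 
   s1   s0  s2 
 * s2   s0  s2 
(> = start, * = accepting)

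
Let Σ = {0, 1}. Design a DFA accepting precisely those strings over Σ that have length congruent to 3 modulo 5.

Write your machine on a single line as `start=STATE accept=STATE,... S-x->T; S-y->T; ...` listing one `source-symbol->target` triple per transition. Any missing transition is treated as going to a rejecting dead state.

start=q0; accept=q3; q0-0->q1; q0-1->q1; q1-0->q2; q1-1->q2; q2-0->q3; q2-1->q3; q3-0->q4; q3-1->q4; q4-0->q0; q4-1->q0

Only the length mod 5 matters, so use a 5-cycle: from any state, every input symbol moves to the next state, wrapping q4 back to q0. Mark q3 accepting.
A 5-state machine:
        0   1  
>  q0   q1  q1 
   q1   q2  q2 
   q2   q3  q3 
 * q3   q4  q4 
   q4   q0  q0 
(> = start, * = accepting)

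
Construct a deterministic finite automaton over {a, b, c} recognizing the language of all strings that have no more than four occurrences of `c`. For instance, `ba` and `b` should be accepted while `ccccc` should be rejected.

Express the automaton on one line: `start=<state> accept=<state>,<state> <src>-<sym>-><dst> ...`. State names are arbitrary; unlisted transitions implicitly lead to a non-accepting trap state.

Only the number of `c`s matters, and only up to 5. Make a chain q0 → q1 → q2 → q3 → q4 → q5 advanced by each `c` (with q5 absorbing); every other symbol self-loops. The accepting set is {q0, q1, q2, q3, q4}.
6 states suffice.
        a   b   c  
>* q0   q0  q0  q1 
 * q1   q1  q1  q2 
 * q2   q2  q2  q3 
 * q3   q3  q3  q4 
 * q4   q4  q4  q5 
   q5   q5  q5  q5 
(> = start, * = accepting)

start=q0 accept=q0,q1,q2,q3,q4 q0-a->q0 q0-b->q0 q0-c->q1 q1-a->q1 q1-b->q1 q1-c->q2 q2-a->q2 q2-b->q2 q2-c->q3 q3-a->q3 q3-b->q3 q3-c->q4 q4-a->q4 q4-b->q4 q4-c->q5 q5-a->q5 q5-b->q5 q5-c->q5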